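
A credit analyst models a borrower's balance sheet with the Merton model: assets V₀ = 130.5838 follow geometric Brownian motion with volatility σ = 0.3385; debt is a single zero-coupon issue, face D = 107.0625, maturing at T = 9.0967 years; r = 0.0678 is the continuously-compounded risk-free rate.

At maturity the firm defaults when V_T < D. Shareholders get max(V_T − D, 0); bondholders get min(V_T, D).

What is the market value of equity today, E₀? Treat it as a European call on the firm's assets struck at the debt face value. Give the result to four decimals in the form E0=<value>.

d₁ = [ln(V₀/D) + (r + σ²/2)T] / (σ√T)
   = [ln(130.5838/107.0625) + (0.0678 + 0.5·0.3385²)·9.0967] / (0.3385·√9.0967)
   = [0.198602 + 1.137916] / 1.020941 = 1.309105
d₂ = d₁ − σ√T = 1.309105 − 1.020941 = 0.288164
N(d₁) = 0.904751,  N(d₂) = 0.613389,  e^(−rT) = 0.539692
E₀ = V₀·N(d₁) − D·e^(−rT)·N(d₂)
   = 130.5838·0.904751 − 107.0625·0.539692·0.613389 = 82.703641

E0=82.7036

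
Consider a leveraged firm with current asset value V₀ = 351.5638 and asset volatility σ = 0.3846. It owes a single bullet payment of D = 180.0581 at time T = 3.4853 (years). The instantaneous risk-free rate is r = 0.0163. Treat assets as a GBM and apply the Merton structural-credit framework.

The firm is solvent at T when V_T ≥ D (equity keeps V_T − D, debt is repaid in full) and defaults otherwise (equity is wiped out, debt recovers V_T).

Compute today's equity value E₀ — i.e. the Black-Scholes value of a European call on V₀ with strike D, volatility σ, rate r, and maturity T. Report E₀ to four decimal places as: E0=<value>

E0=195.2000

d₁ = [ln(V₀/D) + (r + σ²/2)T] / (σ√T)
   = [ln(351.5638/180.0581) + (0.0163 + 0.5·0.3846²)·3.4853] / (0.3846·√3.4853)
   = [0.669112 + 0.314578] / 0.718008 = 1.370026
d₂ = d₁ − σ√T = 1.370026 − 0.718008 = 0.652018
N(d₁) = 0.914661,  N(d₂) = 0.742805,  e^(−rT) = 0.944773
E₀ = V₀·N(d₁) − D·e^(−rT)·N(d₂)
   = 351.5638·0.914661 − 180.0581·0.944773·0.742805 = 195.199950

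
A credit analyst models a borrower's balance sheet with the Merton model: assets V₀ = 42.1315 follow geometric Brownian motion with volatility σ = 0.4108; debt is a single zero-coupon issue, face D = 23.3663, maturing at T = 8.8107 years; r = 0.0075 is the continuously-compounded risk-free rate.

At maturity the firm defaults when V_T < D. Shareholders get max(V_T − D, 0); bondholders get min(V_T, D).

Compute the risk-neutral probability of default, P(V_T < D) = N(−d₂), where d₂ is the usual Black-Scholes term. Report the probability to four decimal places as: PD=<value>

d₁ = [ln(V₀/D) + (r + σ²/2)T] / (σ√T)
   = [ln(42.1315/23.3663) + (0.0075 + 0.5·0.4108²)·8.8107] / (0.4108·√8.8107)
   = [0.589501 + 0.809512] / 1.219370 = 1.147324
d₂ = d₁ − σ√T = 1.147324 − 1.219370 = -0.072046
risk-neutral PD = N(−d₂) = N(0.072046) = 0.528717

PD=0.5287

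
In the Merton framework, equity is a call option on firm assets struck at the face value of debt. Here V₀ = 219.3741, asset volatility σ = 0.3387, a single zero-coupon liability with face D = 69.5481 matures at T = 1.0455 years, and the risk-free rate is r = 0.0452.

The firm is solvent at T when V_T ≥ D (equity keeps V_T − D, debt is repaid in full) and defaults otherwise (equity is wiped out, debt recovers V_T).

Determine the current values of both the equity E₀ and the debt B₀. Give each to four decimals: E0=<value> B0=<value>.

E0=153.0391 B0=66.3350

d₁ = [ln(V₀/D) + (r + σ²/2)T] / (σ√T)
   = [ln(219.3741/69.5481) + (0.0452 + 0.5·0.3387²)·1.0455] / (0.3387·√1.0455)
   = [1.148760 + 0.107225] / 0.346320 = 3.626664
d₂ = d₁ − σ√T = 3.626664 − 0.346320 = 3.280344
N(d₁) = 0.999856,  N(d₂) = 0.999482,  e^(−rT) = 0.953843
E₀ = V₀·N(d₁) − D·e^(−rT)·N(d₂)
   = 219.3741·0.999856 − 69.5481·0.953843·0.999482 = 153.039057
B₀ = V₀ − E₀ = 219.3741 − 153.039057 = 66.335043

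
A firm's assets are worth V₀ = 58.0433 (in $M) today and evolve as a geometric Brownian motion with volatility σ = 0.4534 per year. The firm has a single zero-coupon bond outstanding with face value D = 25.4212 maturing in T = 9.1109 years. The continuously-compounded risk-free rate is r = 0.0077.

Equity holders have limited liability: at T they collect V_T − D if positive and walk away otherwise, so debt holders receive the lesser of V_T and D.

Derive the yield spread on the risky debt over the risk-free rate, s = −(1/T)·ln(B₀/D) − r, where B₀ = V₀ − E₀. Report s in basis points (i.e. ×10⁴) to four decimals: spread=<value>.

d₁ = [ln(V₀/D) + (r + σ²/2)T] / (σ√T)
   = [ln(58.0433/25.4212) + (0.0077 + 0.5·0.4534²)·9.1109] / (0.4534·√9.1109)
   = [0.825606 + 1.006625] / 1.368555 = 1.338807
d₂ = d₁ − σ√T = 1.338807 − 1.368555 = -0.029748
N(d₁) = 0.909683,  N(d₂) = 0.488134,  e^(−rT) = 0.932250
E₀ = V₀·N(d₁) − D·e^(−rT)·N(d₂)
   = 58.0433·0.909683 − 25.4212·0.932250·0.488134 = 41.232765
B₀ = V₀ − E₀ = 58.0433 − 41.232765 = 16.810535
spread = −(1/T)·ln(B₀/D) − r = −(1/9.1109)·ln(16.810535/25.4212) − 0.0077 = 0.03769372
in basis points: 0.03769372 × 10⁴ = 376.9372 bp

spread=376.9372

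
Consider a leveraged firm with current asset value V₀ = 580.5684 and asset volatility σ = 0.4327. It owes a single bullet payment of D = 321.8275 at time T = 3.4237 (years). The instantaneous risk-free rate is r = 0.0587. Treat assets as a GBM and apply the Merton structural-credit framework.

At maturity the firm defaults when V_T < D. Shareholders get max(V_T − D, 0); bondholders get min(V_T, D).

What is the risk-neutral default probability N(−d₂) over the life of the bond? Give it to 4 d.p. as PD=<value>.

d₁ = [ln(V₀/D) + (r + σ²/2)T] / (σ√T)
   = [ln(580.5684/321.8275) + (0.0587 + 0.5·0.4327²)·3.4237] / (0.4327·√3.4237)
   = [0.589992 + 0.521480] / 0.800635 = 1.388237
d₂ = d₁ − σ√T = 1.388237 − 0.800635 = 0.587602
risk-neutral PD = N(−d₂) = N(-0.587602) = 0.278400

PD=0.2784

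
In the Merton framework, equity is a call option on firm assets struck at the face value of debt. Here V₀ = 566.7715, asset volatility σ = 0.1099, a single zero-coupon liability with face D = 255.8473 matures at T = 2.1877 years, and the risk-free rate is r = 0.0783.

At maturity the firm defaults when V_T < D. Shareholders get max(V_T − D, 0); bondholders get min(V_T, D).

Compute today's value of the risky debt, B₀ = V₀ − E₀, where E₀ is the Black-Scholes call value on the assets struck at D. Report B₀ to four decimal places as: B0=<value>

d₁ = [ln(V₀/D) + (r + σ²/2)T] / (σ√T)
   = [ln(566.7715/255.8473) + (0.0783 + 0.5·0.1099²)·2.1877] / (0.1099·√2.1877)
   = [0.795375 + 0.184508] / 0.162552 = 6.028136
d₂ = d₁ − σ√T = 6.028136 − 0.162552 = 5.865584
N(d₁) = 1.000000,  N(d₂) = 1.000000,  e^(−rT) = 0.842571
E₀ = V₀·N(d₁) − D·e^(−rT)·N(d₂)
   = 566.7715·1.000000 − 255.8473·0.842571·1.000000 = 351.201890
B₀ = V₀ − E₀ = 566.7715 − 351.201890 = 215.569610

B0=215.5696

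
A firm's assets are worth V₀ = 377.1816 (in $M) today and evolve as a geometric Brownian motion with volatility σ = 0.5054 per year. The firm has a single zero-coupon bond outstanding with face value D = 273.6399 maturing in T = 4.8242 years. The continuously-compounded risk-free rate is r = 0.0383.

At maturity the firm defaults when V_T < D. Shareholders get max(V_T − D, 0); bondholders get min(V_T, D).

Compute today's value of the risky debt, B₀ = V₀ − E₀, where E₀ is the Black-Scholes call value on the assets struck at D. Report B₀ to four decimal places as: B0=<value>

d₁ = [ln(V₀/D) + (r + σ²/2)T] / (σ√T)
   = [ln(377.1816/273.6399) + (0.0383 + 0.5·0.5054²)·4.8242] / (0.5054·√4.8242)
   = [0.320914 + 0.800888] / 1.110064 = 1.010574
d₂ = d₁ − σ√T = 1.010574 − 1.110064 = -0.099490
N(d₁) = 0.843890,  N(d₂) = 0.460375,  e^(−rT) = 0.831298
E₀ = V₀·N(d₁) − D·e^(−rT)·N(d₂)
   = 377.1816·0.843890 − 273.6399·0.831298·0.460375 = 213.575359
B₀ = V₀ − E₀ = 377.1816 − 213.575359 = 163.606241

B0=163.6062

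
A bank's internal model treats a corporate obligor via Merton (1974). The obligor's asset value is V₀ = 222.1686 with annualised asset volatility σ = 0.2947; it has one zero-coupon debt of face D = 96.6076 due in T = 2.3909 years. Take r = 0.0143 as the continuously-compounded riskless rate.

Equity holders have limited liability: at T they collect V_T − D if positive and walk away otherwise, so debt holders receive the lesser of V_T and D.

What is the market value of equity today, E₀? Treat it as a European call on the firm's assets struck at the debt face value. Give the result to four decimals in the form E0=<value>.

E0=129.5144

d₁ = [ln(V₀/D) + (r + σ²/2)T] / (σ√T)
   = [ln(222.1686/96.6076) + (0.0143 + 0.5·0.2947²)·2.3909] / (0.2947·√2.3909)
   = [0.832779 + 0.138012] / 0.455681 = 2.130420
d₂ = d₁ − σ√T = 2.130420 − 0.455681 = 1.674739
N(d₁) = 0.983432,  N(d₂) = 0.953007,  e^(−rT) = 0.966388
E₀ = V₀·N(d₁) − D·e^(−rT)·N(d₂)
   = 222.1686·0.983432 − 96.6076·0.966388·0.953007 = 129.514440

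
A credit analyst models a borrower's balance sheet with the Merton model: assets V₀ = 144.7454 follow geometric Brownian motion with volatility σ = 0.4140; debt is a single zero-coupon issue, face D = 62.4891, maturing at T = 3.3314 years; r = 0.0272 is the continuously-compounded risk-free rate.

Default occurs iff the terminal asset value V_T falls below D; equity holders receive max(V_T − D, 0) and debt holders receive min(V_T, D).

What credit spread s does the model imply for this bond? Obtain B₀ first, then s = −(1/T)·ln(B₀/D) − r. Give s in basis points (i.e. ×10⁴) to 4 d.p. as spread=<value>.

d₁ = [ln(V₀/D) + (r + σ²/2)T] / (σ√T)
   = [ln(144.7454/62.4891) + (0.0272 + 0.5·0.4140²)·3.3314] / (0.4140·√3.3314)
   = [0.839984 + 0.376108] / 0.755638 = 1.609359
d₂ = d₁ − σ√T = 1.609359 − 0.755638 = 0.853721
N(d₁) = 0.946231,  N(d₂) = 0.803370,  e^(−rT) = 0.913370
E₀ = V₀·N(d₁) − D·e^(−rT)·N(d₂)
   = 144.7454·0.946231 − 62.4891·0.913370·0.803370 = 91.109694
B₀ = V₀ − E₀ = 144.7454 − 91.109694 = 53.635706
spread = −(1/T)·ln(B₀/D) − r = −(1/3.3314)·ln(53.635706/62.4891) − 0.0272 = 0.01865974
in basis points: 0.01865974 × 10⁴ = 186.5974 bp

spread=186.5974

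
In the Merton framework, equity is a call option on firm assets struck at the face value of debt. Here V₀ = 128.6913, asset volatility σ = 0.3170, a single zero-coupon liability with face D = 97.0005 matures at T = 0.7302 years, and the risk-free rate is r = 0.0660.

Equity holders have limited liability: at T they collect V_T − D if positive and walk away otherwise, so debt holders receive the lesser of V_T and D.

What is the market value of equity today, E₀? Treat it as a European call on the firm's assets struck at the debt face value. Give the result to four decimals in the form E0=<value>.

E0=37.8305

d₁ = [ln(V₀/D) + (r + σ²/2)T] / (σ√T)
   = [ln(128.6913/97.0005) + (0.0660 + 0.5·0.3170²)·0.7302] / (0.3170·√0.7302)
   = [0.282700 + 0.084882] / 0.270882 = 1.356982
d₂ = d₁ − σ√T = 1.356982 − 0.270882 = 1.086100
N(d₁) = 0.912607,  N(d₂) = 0.861283,  e^(−rT) = 0.952950
E₀ = V₀·N(d₁) − D·e^(−rT)·N(d₂)
   = 128.6913·0.912607 − 97.0005·0.952950·0.861283 = 37.830490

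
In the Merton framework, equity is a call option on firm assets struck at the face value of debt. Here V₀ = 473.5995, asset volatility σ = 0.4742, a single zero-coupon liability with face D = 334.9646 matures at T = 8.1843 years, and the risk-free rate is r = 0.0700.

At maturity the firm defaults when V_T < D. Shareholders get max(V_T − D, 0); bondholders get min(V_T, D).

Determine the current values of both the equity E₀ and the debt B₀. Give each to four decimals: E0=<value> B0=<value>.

E0=337.7403 B0=135.8592

d₁ = [ln(V₀/D) + (r + σ²/2)T] / (σ√T)
   = [ln(473.5995/334.9646) + (0.0700 + 0.5·0.4742²)·8.1843] / (0.4742·√8.1843)
   = [0.346337 + 1.493085] / 1.356602 = 1.355904
d₂ = d₁ − σ√T = 1.355904 − 1.356602 = -0.000697
N(d₁) = 0.912435,  N(d₂) = 0.499722,  e^(−rT) = 0.563887
E₀ = V₀·N(d₁) − D·e^(−rT)·N(d₂)
   = 473.5995·0.912435 − 334.9646·0.563887·0.499722 = 337.740263
B₀ = V₀ − E₀ = 473.5995 − 337.740263 = 135.859237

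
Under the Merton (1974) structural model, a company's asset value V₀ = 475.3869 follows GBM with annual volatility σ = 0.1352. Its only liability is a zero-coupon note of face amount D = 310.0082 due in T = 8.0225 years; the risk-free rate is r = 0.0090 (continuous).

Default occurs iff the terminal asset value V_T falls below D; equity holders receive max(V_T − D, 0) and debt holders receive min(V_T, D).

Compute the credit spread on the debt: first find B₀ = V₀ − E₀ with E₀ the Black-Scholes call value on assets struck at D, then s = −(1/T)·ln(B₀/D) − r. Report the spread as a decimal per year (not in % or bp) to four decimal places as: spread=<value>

spread=0.0028

d₁ = [ln(V₀/D) + (r + σ²/2)T] / (σ√T)
   = [ln(475.3869/310.0082) + (0.0090 + 0.5·0.1352²)·8.0225] / (0.1352·√8.0225)
   = [0.427530 + 0.145524] / 0.382941 = 1.496458
d₂ = d₁ − σ√T = 1.496458 − 0.382941 = 1.113517
N(d₁) = 0.932733,  N(d₂) = 0.867257,  e^(−rT) = 0.930342
E₀ = V₀·N(d₁) − D·e^(−rT)·N(d₂)
   = 475.3869·0.932733 − 310.0082·0.930342·0.867257 = 193.280130
B₀ = V₀ − E₀ = 475.3869 − 193.280130 = 282.106770
spread = −(1/T)·ln(B₀/D) − r = −(1/8.0225)·ln(282.106770/310.0082) − 0.0090 = 0.00275608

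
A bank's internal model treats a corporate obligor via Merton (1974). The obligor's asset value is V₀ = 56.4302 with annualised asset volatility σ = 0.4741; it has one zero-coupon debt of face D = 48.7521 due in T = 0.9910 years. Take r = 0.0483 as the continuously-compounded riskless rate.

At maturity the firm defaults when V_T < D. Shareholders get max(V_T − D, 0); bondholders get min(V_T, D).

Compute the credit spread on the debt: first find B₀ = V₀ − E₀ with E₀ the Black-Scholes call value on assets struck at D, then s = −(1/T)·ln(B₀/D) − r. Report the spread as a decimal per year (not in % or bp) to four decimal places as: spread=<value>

spread=0.1247

d₁ = [ln(V₀/D) + (r + σ²/2)T] / (σ√T)
   = [ln(56.4302/48.7521) + (0.0483 + 0.5·0.4741²)·0.9910] / (0.4741·√0.9910)
   = [0.146256 + 0.159239] / 0.471962 = 0.647289
d₂ = d₁ − σ√T = 0.647289 − 0.471962 = 0.175327
N(d₁) = 0.741277,  N(d₂) = 0.569589,  e^(−rT) = 0.953262
E₀ = V₀·N(d₁) − D·e^(−rT)·N(d₂)
   = 56.4302·0.741277 − 48.7521·0.953262·0.569589 = 15.359638
B₀ = V₀ − E₀ = 56.4302 − 15.359638 = 41.070562
spread = −(1/T)·ln(B₀/D) − r = −(1/0.9910)·ln(41.070562/48.7521) − 0.0483 = 0.12471378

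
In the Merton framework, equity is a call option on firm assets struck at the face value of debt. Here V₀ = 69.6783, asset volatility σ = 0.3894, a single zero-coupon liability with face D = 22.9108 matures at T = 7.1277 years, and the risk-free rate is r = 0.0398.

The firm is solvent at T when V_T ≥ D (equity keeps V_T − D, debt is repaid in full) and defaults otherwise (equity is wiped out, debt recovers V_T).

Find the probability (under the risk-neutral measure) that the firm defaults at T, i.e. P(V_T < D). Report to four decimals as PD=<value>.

PD=0.2053

d₁ = [ln(V₀/D) + (r + σ²/2)T] / (σ√T)
   = [ln(69.6783/22.9108) + (0.0398 + 0.5·0.3894²)·7.1277] / (0.3894·√7.1277)
   = [1.112281 + 0.824077] / 1.039610 = 1.862580
d₂ = d₁ − σ√T = 1.862580 − 1.039610 = 0.822970
risk-neutral PD = N(−d₂) = N(-0.822970) = 0.205263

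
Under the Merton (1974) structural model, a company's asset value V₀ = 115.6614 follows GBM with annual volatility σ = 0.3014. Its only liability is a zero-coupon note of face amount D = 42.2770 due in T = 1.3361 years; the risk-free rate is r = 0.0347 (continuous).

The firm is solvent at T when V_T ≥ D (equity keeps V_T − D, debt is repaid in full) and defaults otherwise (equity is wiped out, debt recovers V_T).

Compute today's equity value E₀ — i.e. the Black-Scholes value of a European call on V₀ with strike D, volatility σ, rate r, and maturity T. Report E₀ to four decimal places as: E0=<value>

d₁ = [ln(V₀/D) + (r + σ²/2)T] / (σ√T)
   = [ln(115.6614/42.2770) + (0.0347 + 0.5·0.3014²)·1.3361] / (0.3014·√1.3361)
   = [1.006424 + 0.107050] / 0.348388 = 3.196076
d₂ = d₁ − σ√T = 3.196076 − 0.348388 = 2.847688
N(d₁) = 0.999303,  N(d₂) = 0.997798,  e^(−rT) = 0.954696
E₀ = V₀·N(d₁) − D·e^(−rT)·N(d₂)
   = 115.6614·0.999303 − 42.2770·0.954696·0.997798 = 75.308040

E0=75.3080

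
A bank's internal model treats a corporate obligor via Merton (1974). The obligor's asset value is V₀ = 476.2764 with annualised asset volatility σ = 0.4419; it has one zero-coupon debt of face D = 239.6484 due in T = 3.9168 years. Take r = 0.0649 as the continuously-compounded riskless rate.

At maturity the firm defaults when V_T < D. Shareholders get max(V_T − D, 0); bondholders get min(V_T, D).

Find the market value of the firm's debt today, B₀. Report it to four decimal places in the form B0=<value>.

B0=168.2618

d₁ = [ln(V₀/D) + (r + σ²/2)T] / (σ√T)
   = [ln(476.2764/239.6484) + (0.0649 + 0.5·0.4419²)·3.9168] / (0.4419·√3.9168)
   = [0.686826 + 0.636628] / 0.874560 = 1.513279
d₂ = d₁ − σ√T = 1.513279 − 0.874560 = 0.638719
N(d₁) = 0.934896,  N(d₂) = 0.738497,  e^(−rT) = 0.775536
E₀ = V₀·N(d₁) − D·e^(−rT)·N(d₂)
   = 476.2764·0.934896 − 239.6484·0.775536·0.738497 = 308.014551
B₀ = V₀ − E₀ = 476.2764 − 308.014551 = 168.261849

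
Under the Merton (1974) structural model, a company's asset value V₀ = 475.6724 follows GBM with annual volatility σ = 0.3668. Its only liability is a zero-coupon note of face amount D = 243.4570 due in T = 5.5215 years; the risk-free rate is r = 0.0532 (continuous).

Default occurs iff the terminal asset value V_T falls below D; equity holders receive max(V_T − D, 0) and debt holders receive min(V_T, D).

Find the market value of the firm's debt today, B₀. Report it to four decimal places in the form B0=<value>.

d₁ = [ln(V₀/D) + (r + σ²/2)T] / (σ√T)
   = [ln(475.6724/243.4570) + (0.0532 + 0.5·0.3668²)·5.5215] / (0.3668·√5.5215)
   = [0.669789 + 0.665181] / 0.861902 = 1.548866
d₂ = d₁ − σ√T = 1.548866 − 0.861902 = 0.686964
N(d₁) = 0.939293,  N(d₂) = 0.753947,  e^(−rT) = 0.745467
E₀ = V₀·N(d₁) − D·e^(−rT)·N(d₂)
   = 475.6724·0.939293 − 243.4570·0.745467·0.753947 = 309.962424
B₀ = V₀ − E₀ = 475.6724 − 309.962424 = 165.709976

B0=165.7100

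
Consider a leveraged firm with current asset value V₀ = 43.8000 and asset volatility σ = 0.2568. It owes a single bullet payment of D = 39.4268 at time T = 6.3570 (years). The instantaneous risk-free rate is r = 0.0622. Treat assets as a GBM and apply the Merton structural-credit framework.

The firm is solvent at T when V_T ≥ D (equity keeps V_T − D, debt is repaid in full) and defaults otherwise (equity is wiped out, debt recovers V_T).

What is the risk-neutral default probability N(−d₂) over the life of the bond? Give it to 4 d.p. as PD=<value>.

d₁ = [ln(V₀/D) + (r + σ²/2)T] / (σ√T)
   = [ln(43.8000/39.4268) + (0.0622 + 0.5·0.2568²)·6.3570] / (0.2568·√6.3570)
   = [0.105188 + 0.605016] / 0.647472 = 1.096887
d₂ = d₁ − σ√T = 1.096887 − 0.647472 = 0.449414
risk-neutral PD = N(−d₂) = N(-0.449414) = 0.326566

PD=0.3266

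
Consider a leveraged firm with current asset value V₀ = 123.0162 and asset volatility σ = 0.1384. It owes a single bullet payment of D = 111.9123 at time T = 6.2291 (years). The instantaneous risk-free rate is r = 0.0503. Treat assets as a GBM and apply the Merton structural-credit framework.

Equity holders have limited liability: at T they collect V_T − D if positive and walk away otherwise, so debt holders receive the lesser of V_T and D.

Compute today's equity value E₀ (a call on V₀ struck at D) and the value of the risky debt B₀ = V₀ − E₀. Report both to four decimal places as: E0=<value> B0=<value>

E0=43.2080 B0=79.8082

d₁ = [ln(V₀/D) + (r + σ²/2)T] / (σ√T)
   = [ln(123.0162/111.9123) + (0.0503 + 0.5·0.1384²)·6.2291] / (0.1384·√6.2291)
   = [0.094601 + 0.372982] / 0.345421 = 1.353659
d₂ = d₁ − σ√T = 1.353659 − 0.345421 = 1.008238
N(d₁) = 0.912077,  N(d₂) = 0.843330,  e^(−rT) = 0.731013
E₀ = V₀·N(d₁) − D·e^(−rT)·N(d₂)
   = 123.0162·0.912077 − 111.9123·0.731013·0.843330 = 43.208008
B₀ = V₀ − E₀ = 123.0162 − 43.208008 = 79.808192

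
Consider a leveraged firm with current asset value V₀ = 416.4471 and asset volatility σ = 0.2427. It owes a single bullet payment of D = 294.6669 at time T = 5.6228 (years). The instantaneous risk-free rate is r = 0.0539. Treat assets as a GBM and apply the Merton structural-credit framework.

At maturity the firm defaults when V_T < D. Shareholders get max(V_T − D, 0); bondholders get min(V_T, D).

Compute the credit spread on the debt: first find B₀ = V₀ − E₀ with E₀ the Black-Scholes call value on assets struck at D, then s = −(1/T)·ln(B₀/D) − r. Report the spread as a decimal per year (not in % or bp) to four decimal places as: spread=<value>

d₁ = [ln(V₀/D) + (r + σ²/2)T] / (σ√T)
   = [ln(416.4471/294.6669) + (0.0539 + 0.5·0.2427²)·5.6228] / (0.2427·√5.6228)
   = [0.345914 + 0.468670] / 0.575501 = 1.415434
d₂ = d₁ − σ√T = 1.415434 − 0.575501 = 0.839933
N(d₁) = 0.921529,  N(d₂) = 0.799527,  e^(−rT) = 0.738548
E₀ = V₀·N(d₁) − D·e^(−rT)·N(d₂)
   = 416.4471·0.921529 − 294.6669·0.738548·0.799527 = 209.770596
B₀ = V₀ − E₀ = 416.4471 − 209.770596 = 206.676504
spread = −(1/T)·ln(B₀/D) − r = −(1/5.6228)·ln(206.676504/294.6669) − 0.0539 = 0.00918081

spread=0.0092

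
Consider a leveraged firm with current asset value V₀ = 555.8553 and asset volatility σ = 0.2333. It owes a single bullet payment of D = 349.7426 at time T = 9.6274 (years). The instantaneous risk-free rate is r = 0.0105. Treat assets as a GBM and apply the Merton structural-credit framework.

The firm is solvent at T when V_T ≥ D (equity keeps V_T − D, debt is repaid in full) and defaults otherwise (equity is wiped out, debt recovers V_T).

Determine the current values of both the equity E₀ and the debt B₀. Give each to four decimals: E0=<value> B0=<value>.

E0=276.1228 B0=279.7325

d₁ = [ln(V₀/D) + (r + σ²/2)T] / (σ√T)
   = [ln(555.8553/349.7426) + (0.0105 + 0.5·0.2333²)·9.6274] / (0.2333·√9.6274)
   = [0.463311 + 0.363092] / 0.723884 = 1.141622
d₂ = d₁ − σ√T = 1.141622 − 0.723884 = 0.417738
N(d₁) = 0.873194,  N(d₂) = 0.661931,  e^(−rT) = 0.903854
E₀ = V₀·N(d₁) − D·e^(−rT)·N(d₂)
   = 555.8553·0.873194 − 349.7426·0.903854·0.661931 = 276.122813
B₀ = V₀ − E₀ = 555.8553 − 276.122813 = 279.732487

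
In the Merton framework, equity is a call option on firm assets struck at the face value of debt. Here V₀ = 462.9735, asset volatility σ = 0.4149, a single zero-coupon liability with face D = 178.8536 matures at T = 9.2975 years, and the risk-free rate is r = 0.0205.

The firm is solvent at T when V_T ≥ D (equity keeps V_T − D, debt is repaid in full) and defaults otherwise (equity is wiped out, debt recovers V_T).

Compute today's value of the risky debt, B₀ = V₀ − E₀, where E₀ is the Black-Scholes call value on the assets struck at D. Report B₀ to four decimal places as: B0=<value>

d₁ = [ln(V₀/D) + (r + σ²/2)T] / (σ√T)
   = [ln(462.9735/178.8536) + (0.0205 + 0.5·0.4149²)·9.2975] / (0.4149·√9.2975)
   = [0.951102 + 0.990844] / 1.265105 = 1.535008
d₂ = d₁ − σ√T = 1.535008 − 1.265105 = 0.269903
N(d₁) = 0.937609,  N(d₂) = 0.606383,  e^(−rT) = 0.826464
E₀ = V₀·N(d₁) − D·e^(−rT)·N(d₂)
   = 462.9735·0.937609 − 178.8536·0.826464·0.606383 = 344.455048
B₀ = V₀ − E₀ = 462.9735 − 344.455048 = 118.518452

B0=118.5185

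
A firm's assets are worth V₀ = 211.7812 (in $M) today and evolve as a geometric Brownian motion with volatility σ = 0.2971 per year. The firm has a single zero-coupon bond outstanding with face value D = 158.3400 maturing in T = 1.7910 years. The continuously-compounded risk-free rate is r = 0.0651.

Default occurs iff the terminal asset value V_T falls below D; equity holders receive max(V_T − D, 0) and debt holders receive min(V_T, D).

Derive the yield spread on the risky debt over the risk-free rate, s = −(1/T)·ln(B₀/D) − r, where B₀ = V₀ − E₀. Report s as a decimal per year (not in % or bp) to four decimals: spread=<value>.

spread=0.0218

d₁ = [ln(V₀/D) + (r + σ²/2)T] / (σ√T)
   = [ln(211.7812/158.3400) + (0.0651 + 0.5·0.2971²)·1.7910] / (0.2971·√1.7910)
   = [0.290809 + 0.195638] / 0.397604 = 1.223448
d₂ = d₁ − σ√T = 1.223448 − 0.397604 = 0.825844
N(d₁) = 0.889420,  N(d₂) = 0.795554,  e^(−rT) = 0.889946
E₀ = V₀·N(d₁) − D·e^(−rT)·N(d₂)
   = 211.7812·0.889420 − 158.3400·0.889946·0.795554 = 76.257629
B₀ = V₀ − E₀ = 211.7812 − 76.257629 = 135.523571
spread = −(1/T)·ln(B₀/D) − r = −(1/1.7910)·ln(135.523571/158.3400) − 0.0651 = 0.02177830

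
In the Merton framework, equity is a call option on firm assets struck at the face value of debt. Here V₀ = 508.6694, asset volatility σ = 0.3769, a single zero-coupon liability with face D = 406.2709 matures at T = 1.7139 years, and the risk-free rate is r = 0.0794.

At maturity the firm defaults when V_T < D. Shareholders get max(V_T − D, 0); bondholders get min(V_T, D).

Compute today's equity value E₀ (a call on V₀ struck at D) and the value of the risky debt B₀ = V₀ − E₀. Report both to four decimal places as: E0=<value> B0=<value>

E0=181.9820 B0=326.6874

d₁ = [ln(V₀/D) + (r + σ²/2)T] / (σ√T)
   = [ln(508.6694/406.2709) + (0.0794 + 0.5·0.3769²)·1.7139] / (0.3769·√1.7139)
   = [0.224778 + 0.257817] / 0.493422 = 0.978056
d₂ = d₁ − σ√T = 0.978056 − 0.493422 = 0.484633
N(d₁) = 0.835977,  N(d₂) = 0.686032,  e^(−rT) = 0.872770
E₀ = V₀·N(d₁) − D·e^(−rT)·N(d₂)
   = 508.6694·0.835977 − 406.2709·0.872770·0.686032 = 181.981969
B₀ = V₀ − E₀ = 508.6694 − 181.981969 = 326.687431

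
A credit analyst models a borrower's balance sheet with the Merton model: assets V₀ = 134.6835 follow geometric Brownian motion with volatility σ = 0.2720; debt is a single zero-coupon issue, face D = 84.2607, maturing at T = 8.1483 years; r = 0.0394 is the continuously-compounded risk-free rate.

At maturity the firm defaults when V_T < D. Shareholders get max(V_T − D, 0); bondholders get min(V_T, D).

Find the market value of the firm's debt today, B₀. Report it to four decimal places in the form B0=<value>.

d₁ = [ln(V₀/D) + (r + σ²/2)T] / (σ√T)
   = [ln(134.6835/84.2607) + (0.0394 + 0.5·0.2720²)·8.1483] / (0.2720·√8.1483)
   = [0.469012 + 0.622465] / 0.776430 = 1.405763
d₂ = d₁ − σ√T = 1.405763 − 0.776430 = 0.629333
N(d₁) = 0.920103,  N(d₂) = 0.735434,  e^(−rT) = 0.725392
E₀ = V₀·N(d₁) − D·e^(−rT)·N(d₂)
   = 134.6835·0.920103 − 84.2607·0.725392·0.735434 = 78.971406
B₀ = V₀ − E₀ = 134.6835 − 78.971406 = 55.712094

B0=55.7121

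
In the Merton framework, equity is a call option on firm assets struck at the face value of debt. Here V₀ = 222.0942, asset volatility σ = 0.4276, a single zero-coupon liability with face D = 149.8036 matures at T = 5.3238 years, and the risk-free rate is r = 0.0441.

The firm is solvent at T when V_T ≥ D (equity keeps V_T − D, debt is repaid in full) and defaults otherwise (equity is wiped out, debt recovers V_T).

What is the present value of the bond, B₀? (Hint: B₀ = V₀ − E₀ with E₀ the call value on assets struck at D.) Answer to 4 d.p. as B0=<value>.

B0=94.6840

d₁ = [ln(V₀/D) + (r + σ²/2)T] / (σ√T)
   = [ln(222.0942/149.8036) + (0.0441 + 0.5·0.4276²)·5.3238] / (0.4276·√5.3238)
   = [0.393777 + 0.721486] / 0.986617 = 1.130391
d₂ = d₁ − σ√T = 1.130391 − 0.986617 = 0.143774
N(d₁) = 0.870844,  N(d₂) = 0.557160,  e^(−rT) = 0.790745
E₀ = V₀·N(d₁) − D·e^(−rT)·N(d₂)
   = 222.0942·0.870844 − 149.8036·0.790745·0.557160 = 127.410185
B₀ = V₀ − E₀ = 222.0942 − 127.410185 = 94.684015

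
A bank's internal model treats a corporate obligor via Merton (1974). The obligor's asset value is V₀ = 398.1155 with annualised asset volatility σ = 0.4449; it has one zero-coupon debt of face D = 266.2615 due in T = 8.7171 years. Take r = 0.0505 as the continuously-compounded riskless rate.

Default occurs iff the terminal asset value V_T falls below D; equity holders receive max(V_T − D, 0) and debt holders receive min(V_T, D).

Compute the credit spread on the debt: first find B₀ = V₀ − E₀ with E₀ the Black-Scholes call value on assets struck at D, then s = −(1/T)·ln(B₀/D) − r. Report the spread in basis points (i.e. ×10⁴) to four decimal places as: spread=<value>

d₁ = [ln(V₀/D) + (r + σ²/2)T] / (σ√T)
   = [ln(398.1155/266.2615) + (0.0505 + 0.5·0.4449²)·8.7171] / (0.4449·√8.7171)
   = [0.402263 + 1.302928] / 1.313555 = 1.298149
d₂ = d₁ − σ√T = 1.298149 − 1.313555 = -0.015406
N(d₁) = 0.902882,  N(d₂) = 0.493854,  e^(−rT) = 0.643899
E₀ = V₀·N(d₁) − D·e^(−rT)·N(d₂)
   = 398.1155·0.902882 − 266.2615·0.643899·0.493854 = 274.782260
B₀ = V₀ − E₀ = 398.1155 − 274.782260 = 123.333240
spread = −(1/T)·ln(B₀/D) − r = −(1/8.7171)·ln(123.333240/266.2615) − 0.0505 = 0.03778497
in basis points: 0.03778497 × 10⁴ = 377.8497 bp

spread=377.8497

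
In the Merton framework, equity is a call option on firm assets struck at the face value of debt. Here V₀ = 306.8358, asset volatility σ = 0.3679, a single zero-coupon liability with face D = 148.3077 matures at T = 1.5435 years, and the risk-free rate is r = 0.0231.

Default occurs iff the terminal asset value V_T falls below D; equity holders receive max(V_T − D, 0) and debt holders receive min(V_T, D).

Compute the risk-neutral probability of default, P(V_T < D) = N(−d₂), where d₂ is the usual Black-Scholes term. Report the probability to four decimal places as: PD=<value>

d₁ = [ln(V₀/D) + (r + σ²/2)T] / (σ√T)
   = [ln(306.8358/148.3077) + (0.0231 + 0.5·0.3679²)·1.5435] / (0.3679·√1.5435)
   = [0.727024 + 0.140112] / 0.457070 = 1.897159
d₂ = d₁ − σ√T = 1.897159 − 0.457070 = 1.440088
risk-neutral PD = N(−d₂) = N(-1.440088) = 0.074921

PD=0.0749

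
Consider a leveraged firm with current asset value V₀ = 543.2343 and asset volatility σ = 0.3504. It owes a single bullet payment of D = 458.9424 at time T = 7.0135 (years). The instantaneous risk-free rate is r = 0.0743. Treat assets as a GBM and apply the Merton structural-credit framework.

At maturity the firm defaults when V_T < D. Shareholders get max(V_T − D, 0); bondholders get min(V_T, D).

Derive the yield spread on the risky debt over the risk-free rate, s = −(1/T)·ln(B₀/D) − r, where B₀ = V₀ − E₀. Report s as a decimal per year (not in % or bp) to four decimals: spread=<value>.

spread=0.0254

d₁ = [ln(V₀/D) + (r + σ²/2)T] / (σ√T)
   = [ln(543.2343/458.9424) + (0.0743 + 0.5·0.3504²)·7.0135] / (0.3504·√7.0135)
   = [0.168616 + 0.951662] / 0.927965 = 1.207242
d₂ = d₁ − σ√T = 1.207242 − 0.927965 = 0.279278
N(d₁) = 0.886331,  N(d₂) = 0.609984,  e^(−rT) = 0.593865
E₀ = V₀·N(d₁) − D·e^(−rT)·N(d₂)
   = 543.2343·0.886331 − 458.9424·0.593865·0.609984 = 315.234083
B₀ = V₀ − E₀ = 543.2343 − 315.234083 = 228.000217
spread = −(1/T)·ln(B₀/D) − r = −(1/7.0135)·ln(228.000217/458.9424) − 0.0743 = 0.02544736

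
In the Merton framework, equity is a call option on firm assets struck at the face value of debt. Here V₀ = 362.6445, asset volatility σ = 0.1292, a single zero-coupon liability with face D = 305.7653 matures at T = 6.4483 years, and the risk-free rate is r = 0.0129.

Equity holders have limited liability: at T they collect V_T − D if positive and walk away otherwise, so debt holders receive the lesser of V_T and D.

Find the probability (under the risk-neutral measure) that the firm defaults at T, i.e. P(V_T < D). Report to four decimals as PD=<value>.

d₁ = [ln(V₀/D) + (r + σ²/2)T] / (σ√T)
   = [ln(362.6445/305.7653) + (0.0129 + 0.5·0.1292²)·6.4483] / (0.1292·√6.4483)
   = [0.170605 + 0.137003] / 0.328084 = 0.937589
d₂ = d₁ − σ√T = 0.937589 − 0.328084 = 0.609504
risk-neutral PD = N(−d₂) = N(-0.609504) = 0.271095

PD=0.2711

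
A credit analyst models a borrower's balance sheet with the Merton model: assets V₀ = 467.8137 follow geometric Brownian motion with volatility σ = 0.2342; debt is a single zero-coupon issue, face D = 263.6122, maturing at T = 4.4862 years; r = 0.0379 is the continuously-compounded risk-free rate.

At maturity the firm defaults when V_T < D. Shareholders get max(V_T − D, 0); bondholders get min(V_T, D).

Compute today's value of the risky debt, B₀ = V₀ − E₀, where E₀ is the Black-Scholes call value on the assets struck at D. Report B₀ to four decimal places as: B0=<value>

B0=217.7986

d₁ = [ln(V₀/D) + (r + σ²/2)T] / (σ√T)
   = [ln(467.8137/263.6122) + (0.0379 + 0.5·0.2342²)·4.4862] / (0.2342·√4.4862)
   = [0.573591 + 0.293060] / 0.496051 = 1.747102
d₂ = d₁ − σ√T = 1.747102 − 0.496051 = 1.251051
N(d₁) = 0.959690,  N(d₂) = 0.894542,  e^(−rT) = 0.843642
E₀ = V₀·N(d₁) − D·e^(−rT)·N(d₂)
   = 467.8137·0.959690 − 263.6122·0.843642·0.894542 = 250.015116
B₀ = V₀ − E₀ = 467.8137 − 250.015116 = 217.798584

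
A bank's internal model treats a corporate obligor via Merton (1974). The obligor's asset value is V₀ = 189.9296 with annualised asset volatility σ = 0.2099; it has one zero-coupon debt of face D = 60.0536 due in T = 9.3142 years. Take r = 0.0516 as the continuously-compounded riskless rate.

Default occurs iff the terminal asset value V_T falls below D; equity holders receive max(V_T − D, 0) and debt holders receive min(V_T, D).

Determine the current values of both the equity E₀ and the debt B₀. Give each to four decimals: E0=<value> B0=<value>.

d₁ = [ln(V₀/D) + (r + σ²/2)T] / (σ√T)
   = [ln(189.9296/60.0536) + (0.0516 + 0.5·0.2099²)·9.3142] / (0.2099·√9.3142)
   = [1.151416 + 0.685795] / 0.640597 = 2.867965
d₂ = d₁ − σ√T = 2.867965 − 0.640597 = 2.227368
N(d₁) = 0.997934,  N(d₂) = 0.987039,  e^(−rT) = 0.618404
E₀ = V₀·N(d₁) − D·e^(−rT)·N(d₂)
   = 189.9296·0.997934 − 60.0536·0.618404·0.987039 = 152.881223
B₀ = V₀ − E₀ = 189.9296 − 152.881223 = 37.048377

E0=152.8812 B0=37.0484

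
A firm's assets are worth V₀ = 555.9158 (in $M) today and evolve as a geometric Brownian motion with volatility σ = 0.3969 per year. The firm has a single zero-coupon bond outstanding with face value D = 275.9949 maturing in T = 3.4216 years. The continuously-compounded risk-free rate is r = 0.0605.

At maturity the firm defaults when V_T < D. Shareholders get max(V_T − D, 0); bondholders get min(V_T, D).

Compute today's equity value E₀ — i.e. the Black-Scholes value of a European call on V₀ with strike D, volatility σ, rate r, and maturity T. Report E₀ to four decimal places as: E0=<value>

E0=344.4366

d₁ = [ln(V₀/D) + (r + σ²/2)T] / (σ√T)
   = [ln(555.9158/275.9949) + (0.0605 + 0.5·0.3969²)·3.4216] / (0.3969·√3.4216)
   = [0.700234 + 0.476508] / 0.734168 = 1.602824
d₂ = d₁ − σ√T = 1.602824 − 0.734168 = 0.868656
N(d₁) = 0.945513,  N(d₂) = 0.807482,  e^(−rT) = 0.813014
E₀ = V₀·N(d₁) − D·e^(−rT)·N(d₂)
   = 555.9158·0.945513 − 275.9949·0.813014·0.807482 = 344.436631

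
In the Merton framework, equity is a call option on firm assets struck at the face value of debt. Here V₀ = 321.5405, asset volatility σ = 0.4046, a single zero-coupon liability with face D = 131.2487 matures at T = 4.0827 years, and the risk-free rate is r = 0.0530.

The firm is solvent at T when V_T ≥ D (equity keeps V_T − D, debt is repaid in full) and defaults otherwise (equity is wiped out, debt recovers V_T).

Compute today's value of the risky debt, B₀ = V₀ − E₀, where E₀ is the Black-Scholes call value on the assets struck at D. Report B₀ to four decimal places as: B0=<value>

B0=100.0306

d₁ = [ln(V₀/D) + (r + σ²/2)T] / (σ√T)
   = [ln(321.5405/131.2487) + (0.0530 + 0.5·0.4046²)·4.0827] / (0.4046·√4.0827)
   = [0.896030 + 0.550554] / 0.817522 = 1.769473
d₂ = d₁ − σ√T = 1.769473 − 0.817522 = 0.951951
N(d₁) = 0.961593,  N(d₂) = 0.829439,  e^(−rT) = 0.805427
E₀ = V₀·N(d₁) − D·e^(−rT)·N(d₂)
   = 321.5405·0.961593 − 131.2487·0.805427·0.829439 = 221.509941
B₀ = V₀ − E₀ = 321.5405 − 221.509941 = 100.030559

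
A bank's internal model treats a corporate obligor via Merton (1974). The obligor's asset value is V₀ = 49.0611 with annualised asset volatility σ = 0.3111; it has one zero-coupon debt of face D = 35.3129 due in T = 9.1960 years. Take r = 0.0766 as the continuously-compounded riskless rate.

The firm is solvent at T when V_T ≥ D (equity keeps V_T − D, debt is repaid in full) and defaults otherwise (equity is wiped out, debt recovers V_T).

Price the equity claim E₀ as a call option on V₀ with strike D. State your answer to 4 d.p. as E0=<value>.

d₁ = [ln(V₀/D) + (r + σ²/2)T] / (σ√T)
   = [ln(49.0611/35.3129) + (0.0766 + 0.5·0.3111²)·9.1960] / (0.3111·√9.1960)
   = [0.328818 + 1.149423] / 0.943408 = 1.566916
d₂ = d₁ − σ√T = 1.566916 − 0.943408 = 0.623508
N(d₁) = 0.941433,  N(d₂) = 0.733525,  e^(−rT) = 0.494398
E₀ = V₀·N(d₁) − D·e^(−rT)·N(d₂)
   = 49.0611·0.941433 − 35.3129·0.494398·0.733525 = 33.381386

E0=33.3814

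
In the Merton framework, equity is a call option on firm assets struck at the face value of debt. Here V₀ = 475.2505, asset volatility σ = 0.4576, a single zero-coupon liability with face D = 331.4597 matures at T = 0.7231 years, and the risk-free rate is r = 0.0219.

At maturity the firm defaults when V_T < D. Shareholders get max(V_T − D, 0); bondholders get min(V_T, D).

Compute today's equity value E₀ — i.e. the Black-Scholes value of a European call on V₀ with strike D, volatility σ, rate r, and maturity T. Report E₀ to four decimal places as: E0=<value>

d₁ = [ln(V₀/D) + (r + σ²/2)T] / (σ√T)
   = [ln(475.2505/331.4597) + (0.0219 + 0.5·0.4576²)·0.7231] / (0.4576·√0.7231)
   = [0.360336 + 0.091544] / 0.389121 = 1.161281
d₂ = d₁ − σ√T = 1.161281 − 0.389121 = 0.772160
N(d₁) = 0.877236,  N(d₂) = 0.779990,  e^(−rT) = 0.984289
E₀ = V₀·N(d₁) − D·e^(−rT)·N(d₂)
   = 475.2505·0.877236 − 331.4597·0.984289·0.779990 = 162.433562

E0=162.4336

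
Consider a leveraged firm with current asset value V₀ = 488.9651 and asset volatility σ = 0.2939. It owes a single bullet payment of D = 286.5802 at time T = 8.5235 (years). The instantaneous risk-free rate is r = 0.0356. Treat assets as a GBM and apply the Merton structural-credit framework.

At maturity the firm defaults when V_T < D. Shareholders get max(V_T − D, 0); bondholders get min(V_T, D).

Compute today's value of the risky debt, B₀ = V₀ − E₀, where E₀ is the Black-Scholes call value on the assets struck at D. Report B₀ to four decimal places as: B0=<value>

B0=188.8747

d₁ = [ln(V₀/D) + (r + σ²/2)T] / (σ√T)
   = [ln(488.9651/286.5802) + (0.0356 + 0.5·0.2939²)·8.5235] / (0.2939·√8.5235)
   = [0.534273 + 0.671555] / 0.858042 = 1.405324
d₂ = d₁ − σ√T = 1.405324 − 0.858042 = 0.547282
N(d₁) = 0.920038,  N(d₂) = 0.707908,  e^(−rT) = 0.738277
E₀ = V₀·N(d₁) − D·e^(−rT)·N(d₂)
   = 488.9651·0.920038 − 286.5802·0.738277·0.707908 = 300.090372
B₀ = V₀ − E₀ = 488.9651 − 300.090372 = 188.874728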